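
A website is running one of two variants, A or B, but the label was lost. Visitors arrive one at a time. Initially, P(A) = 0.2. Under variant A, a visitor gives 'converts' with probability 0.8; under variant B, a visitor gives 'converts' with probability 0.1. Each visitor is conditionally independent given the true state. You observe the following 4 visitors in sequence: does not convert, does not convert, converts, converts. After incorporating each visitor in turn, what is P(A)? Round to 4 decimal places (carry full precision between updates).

0.4414

Each posterior becomes the prior for the next update.
After 'does not convert': P(A) = 0.2·0.2000 / (0.2·0.2000 + 0.9·0.8000) ≈ 0.0526
After 'does not convert': P(A) = 0.2·0.0526 / (0.2·0.0526 + 0.9·0.9474) ≈ 0.0122
After 'converts': P(A) = 0.8·0.0122 / (0.8·0.0122 + 0.1·0.9878) ≈ 0.0899
After 'converts': P(A) = 0.8·0.0899 / (0.8·0.0899 + 0.1·0.9101) ≈ 0.4414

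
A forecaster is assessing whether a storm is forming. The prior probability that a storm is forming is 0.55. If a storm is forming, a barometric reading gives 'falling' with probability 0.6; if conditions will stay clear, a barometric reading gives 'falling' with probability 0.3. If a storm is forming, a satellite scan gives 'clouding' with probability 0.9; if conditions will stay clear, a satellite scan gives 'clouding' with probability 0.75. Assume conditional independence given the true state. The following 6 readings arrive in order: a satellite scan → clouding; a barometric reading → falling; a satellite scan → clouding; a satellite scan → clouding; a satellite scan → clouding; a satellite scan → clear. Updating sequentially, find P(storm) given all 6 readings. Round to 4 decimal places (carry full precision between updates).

0.6697

After a satellite scan='clouding': P(storm) = 0.9·0.5500 / (0.9·0.5500 + 0.75·0.4500) ≈ 0.5946
After a barometric reading='falling': P(storm) = 0.6·0.5946 / (0.6·0.5946 + 0.3·0.4054) ≈ 0.7458
After a satellite scan='clouding': P(storm) = 0.9·0.7458 / (0.9·0.7458 + 0.75·0.2542) ≈ 0.7788
After a satellite scan='clouding': P(storm) = 0.9·0.7788 / (0.9·0.7788 + 0.75·0.2212) ≈ 0.8086
After a satellite scan='clouding': P(storm) = 0.9·0.8086 / (0.9·0.8086 + 0.75·0.1914) ≈ 0.8352
After a satellite scan='clear': P(storm) = 0.1·0.8352 / (0.1·0.8352 + 0.25·0.1648) ≈ 0.6697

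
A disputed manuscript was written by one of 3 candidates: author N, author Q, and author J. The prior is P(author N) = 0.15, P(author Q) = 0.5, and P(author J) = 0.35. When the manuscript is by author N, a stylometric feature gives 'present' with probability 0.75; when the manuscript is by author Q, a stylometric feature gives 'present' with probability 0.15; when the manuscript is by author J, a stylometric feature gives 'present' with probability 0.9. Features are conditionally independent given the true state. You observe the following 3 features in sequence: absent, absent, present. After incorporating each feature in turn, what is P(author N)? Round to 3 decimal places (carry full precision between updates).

After 'absent': normaliser = 0.25·0.1500 + 0.85·0.5000 + 0.1·0.3500; P(author N) ≈ 0.0754, P(author Q) ≈ 0.8543, P(author J) ≈ 0.0704
After 'absent': normaliser = 0.25·0.0754 + 0.85·0.8543 + 0.1·0.0704; P(author N) ≈ 0.0251, P(author Q) ≈ 0.9656, P(author J) ≈ 0.0094
After 'present': normaliser = 0.75·0.0251 + 0.15·0.9656 + 0.9·0.0094; P(author N) ≈ 0.1092, P(author Q) ≈ 0.8418, P(author J) ≈ 0.0489

0.109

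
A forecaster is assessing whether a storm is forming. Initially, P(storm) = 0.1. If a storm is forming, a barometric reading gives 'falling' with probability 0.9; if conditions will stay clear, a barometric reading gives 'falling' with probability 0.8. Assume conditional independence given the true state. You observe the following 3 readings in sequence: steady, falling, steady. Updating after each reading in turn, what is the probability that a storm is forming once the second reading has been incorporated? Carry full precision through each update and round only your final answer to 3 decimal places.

Each posterior becomes the prior for the next update.
After 'steady': P(storm) = 0.1·0.1000 / (0.1·0.1000 + 0.2·0.9000) ≈ 0.0526
After 'falling': P(storm) = 0.9·0.0526 / (0.9·0.0526 + 0.8·0.9474) ≈ 0.0588

0.059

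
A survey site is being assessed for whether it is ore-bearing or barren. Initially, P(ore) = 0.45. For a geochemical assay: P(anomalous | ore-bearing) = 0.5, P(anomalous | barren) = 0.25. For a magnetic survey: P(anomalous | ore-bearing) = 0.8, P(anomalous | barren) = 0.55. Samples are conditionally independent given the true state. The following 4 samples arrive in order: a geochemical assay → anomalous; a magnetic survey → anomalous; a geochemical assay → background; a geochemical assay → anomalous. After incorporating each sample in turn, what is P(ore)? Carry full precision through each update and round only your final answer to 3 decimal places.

0.760

After a geochemical assay='anomalous': P(ore) = 0.5·0.4500 / (0.5·0.4500 + 0.25·0.5500) ≈ 0.6207
After a magnetic survey='anomalous': P(ore) = 0.8·0.6207 / (0.8·0.6207 + 0.55·0.3793) ≈ 0.7042
After a geochemical assay='background': P(ore) = 0.5·0.7042 / (0.5·0.7042 + 0.75·0.2958) ≈ 0.6134
After a geochemical assay='anomalous': P(ore) = 0.5·0.6134 / (0.5·0.6134 + 0.25·0.3866) ≈ 0.7604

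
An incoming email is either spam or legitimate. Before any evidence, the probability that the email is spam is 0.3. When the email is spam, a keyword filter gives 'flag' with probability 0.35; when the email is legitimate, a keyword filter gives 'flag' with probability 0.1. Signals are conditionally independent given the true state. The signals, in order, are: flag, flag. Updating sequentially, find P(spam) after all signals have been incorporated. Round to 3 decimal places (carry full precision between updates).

0.840

Each posterior becomes the prior for the next update.
After 'flag': P(spam) = 0.35·0.3000 / (0.35·0.3000 + 0.1·0.7000) ≈ 0.6000
After 'flag': P(spam) = 0.35·0.6000 / (0.35·0.6000 + 0.1·0.4000) ≈ 0.8400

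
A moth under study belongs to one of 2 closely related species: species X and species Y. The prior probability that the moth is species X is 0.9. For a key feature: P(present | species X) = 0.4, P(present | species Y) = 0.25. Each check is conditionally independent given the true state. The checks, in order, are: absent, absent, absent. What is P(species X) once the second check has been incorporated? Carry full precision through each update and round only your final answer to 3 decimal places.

After 'absent': P(species X) = 0.6·0.9000 / (0.6·0.9000 + 0.75·0.1000) ≈ 0.8780
After 'absent': P(species X) = 0.6·0.8780 / (0.6·0.8780 + 0.75·0.1220) ≈ 0.8521

0.852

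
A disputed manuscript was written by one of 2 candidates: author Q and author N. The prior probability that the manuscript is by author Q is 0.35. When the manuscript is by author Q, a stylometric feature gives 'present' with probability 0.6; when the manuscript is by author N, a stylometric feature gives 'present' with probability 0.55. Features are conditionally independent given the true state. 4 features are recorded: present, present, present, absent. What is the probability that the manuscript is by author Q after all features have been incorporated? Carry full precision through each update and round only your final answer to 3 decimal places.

After 'present': P(author Q) = 0.6·0.3500 / (0.6·0.3500 + 0.55·0.6500) ≈ 0.3700
After 'present': P(author Q) = 0.6·0.3700 / (0.6·0.3700 + 0.55·0.6300) ≈ 0.3905
After 'present': P(author Q) = 0.6·0.3905 / (0.6·0.3905 + 0.55·0.6095) ≈ 0.4114
After 'absent': P(author Q) = 0.4·0.4114 / (0.4·0.4114 + 0.45·0.5886) ≈ 0.3832

0.383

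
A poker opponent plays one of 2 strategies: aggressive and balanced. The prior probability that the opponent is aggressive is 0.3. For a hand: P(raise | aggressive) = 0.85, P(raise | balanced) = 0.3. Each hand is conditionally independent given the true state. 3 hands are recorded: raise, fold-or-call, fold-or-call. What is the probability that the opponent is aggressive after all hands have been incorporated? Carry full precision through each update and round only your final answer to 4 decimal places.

0.0528

After 'raise': P(aggressive) = 0.85·0.3000 / (0.85·0.3000 + 0.3·0.7000) ≈ 0.5484
After 'fold-or-call': P(aggressive) = 0.15·0.5484 / (0.15·0.5484 + 0.7·0.4516) ≈ 0.2065
After 'fold-or-call': P(aggressive) = 0.15·0.2065 / (0.15·0.2065 + 0.7·0.7935) ≈ 0.0528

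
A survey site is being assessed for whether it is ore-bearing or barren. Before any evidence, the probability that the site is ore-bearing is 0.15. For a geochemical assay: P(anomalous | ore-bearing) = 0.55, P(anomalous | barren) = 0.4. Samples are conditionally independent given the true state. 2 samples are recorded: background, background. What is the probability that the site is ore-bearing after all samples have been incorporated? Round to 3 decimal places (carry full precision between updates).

0.090

After 'background': P(ore) = 0.45·0.1500 / (0.45·0.1500 + 0.6·0.8500) ≈ 0.1169
After 'background': P(ore) = 0.45·0.1169 / (0.45·0.1169 + 0.6·0.8831) ≈ 0.0903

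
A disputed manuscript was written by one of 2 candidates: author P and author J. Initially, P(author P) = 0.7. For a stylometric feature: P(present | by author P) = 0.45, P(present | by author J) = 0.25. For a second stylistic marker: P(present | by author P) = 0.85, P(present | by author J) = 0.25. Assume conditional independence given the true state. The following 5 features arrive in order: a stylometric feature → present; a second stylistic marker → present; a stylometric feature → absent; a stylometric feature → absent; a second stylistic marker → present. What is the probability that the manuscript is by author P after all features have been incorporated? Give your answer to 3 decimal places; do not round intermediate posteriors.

0.963

Apply Bayes' rule sequentially, carrying P(author P) forward.
After a stylometric feature='present': P(author P) = 0.45·0.7000 / (0.45·0.7000 + 0.25·0.3000) ≈ 0.8077
After a second stylistic marker='present': P(author P) = 0.85·0.8077 / (0.85·0.8077 + 0.25·0.1923) ≈ 0.9346
After a stylometric feature='absent': P(author P) = 0.55·0.9346 / (0.55·0.9346 + 0.75·0.0654) ≈ 0.9128
After a stylometric feature='absent': P(author P) = 0.55·0.9128 / (0.55·0.9128 + 0.75·0.0872) ≈ 0.8848
After a second stylistic marker='present': P(author P) = 0.85·0.8848 / (0.85·0.8848 + 0.25·0.1152) ≈ 0.9631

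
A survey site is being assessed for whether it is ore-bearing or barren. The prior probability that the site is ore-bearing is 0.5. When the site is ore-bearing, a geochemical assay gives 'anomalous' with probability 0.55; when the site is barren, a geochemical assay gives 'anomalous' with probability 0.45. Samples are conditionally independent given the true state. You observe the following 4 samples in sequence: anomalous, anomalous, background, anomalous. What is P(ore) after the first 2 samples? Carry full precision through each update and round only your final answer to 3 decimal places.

0.599

Apply Bayes' rule sequentially, carrying P(ore) forward.
After 'anomalous': P(ore) = 0.55·0.5000 / (0.55·0.5000 + 0.45·0.5000) ≈ 0.5500
After 'anomalous': P(ore) = 0.55·0.5500 / (0.55·0.5500 + 0.45·0.4500) ≈ 0.5990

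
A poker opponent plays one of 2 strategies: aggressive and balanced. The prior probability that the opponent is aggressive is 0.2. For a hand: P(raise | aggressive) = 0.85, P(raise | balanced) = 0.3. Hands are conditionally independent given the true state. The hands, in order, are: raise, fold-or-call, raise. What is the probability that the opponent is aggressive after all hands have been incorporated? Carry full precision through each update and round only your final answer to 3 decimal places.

0.301

After 'raise': P(aggressive) = 0.85·0.2000 / (0.85·0.2000 + 0.3·0.8000) ≈ 0.4146
After 'fold-or-call': P(aggressive) = 0.15·0.4146 / (0.15·0.4146 + 0.7·0.5854) ≈ 0.1318
After 'raise': P(aggressive) = 0.85·0.1318 / (0.85·0.1318 + 0.3·0.8682) ≈ 0.3007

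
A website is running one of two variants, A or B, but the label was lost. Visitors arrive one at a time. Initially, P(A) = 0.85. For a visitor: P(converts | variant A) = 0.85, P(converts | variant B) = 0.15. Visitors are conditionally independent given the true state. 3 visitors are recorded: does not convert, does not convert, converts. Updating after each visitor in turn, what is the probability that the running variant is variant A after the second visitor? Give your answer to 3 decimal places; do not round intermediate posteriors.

Apply Bayes' rule sequentially, carrying P(A) forward.
After 'does not convert': P(A) = 0.15·0.8500 / (0.15·0.8500 + 0.85·0.1500) ≈ 0.5000
After 'does not convert': P(A) = 0.15·0.5000 / (0.15·0.5000 + 0.85·0.5000) ≈ 0.1500

0.150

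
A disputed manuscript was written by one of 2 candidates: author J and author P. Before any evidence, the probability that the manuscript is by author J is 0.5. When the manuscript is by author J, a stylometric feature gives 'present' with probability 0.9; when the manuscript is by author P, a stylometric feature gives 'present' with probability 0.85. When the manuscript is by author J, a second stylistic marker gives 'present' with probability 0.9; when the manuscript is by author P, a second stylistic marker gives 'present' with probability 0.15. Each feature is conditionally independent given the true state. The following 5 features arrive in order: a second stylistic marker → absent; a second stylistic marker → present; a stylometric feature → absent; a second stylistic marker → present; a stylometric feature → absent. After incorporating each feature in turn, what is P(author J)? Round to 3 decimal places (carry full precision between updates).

After a second stylistic marker='absent': P(author J) = 0.1·0.5000 / (0.1·0.5000 + 0.85·0.5000) ≈ 0.1053
After a second stylistic marker='present': P(author J) = 0.9·0.1053 / (0.9·0.1053 + 0.15·0.8947) ≈ 0.4138
After a stylometric feature='absent': P(author J) = 0.1·0.4138 / (0.1·0.4138 + 0.15·0.5862) ≈ 0.3200
After a second stylistic marker='present': P(author J) = 0.9·0.3200 / (0.9·0.3200 + 0.15·0.6800) ≈ 0.7385
After a stylometric feature='absent': P(author J) = 0.1·0.7385 / (0.1·0.7385 + 0.15·0.2615) ≈ 0.6531

0.653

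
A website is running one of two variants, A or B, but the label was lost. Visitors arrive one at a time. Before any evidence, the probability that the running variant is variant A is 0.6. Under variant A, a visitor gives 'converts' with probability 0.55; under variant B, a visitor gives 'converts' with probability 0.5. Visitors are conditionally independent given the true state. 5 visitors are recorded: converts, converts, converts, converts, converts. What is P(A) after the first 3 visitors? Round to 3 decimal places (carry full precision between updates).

0.666

After 'converts': P(A) = 0.55·0.6000 / (0.55·0.6000 + 0.5·0.4000) ≈ 0.6226
After 'converts': P(A) = 0.55·0.6226 / (0.55·0.6226 + 0.5·0.3774) ≈ 0.6448
After 'converts': P(A) = 0.55·0.6448 / (0.55·0.6448 + 0.5·0.3552) ≈ 0.6663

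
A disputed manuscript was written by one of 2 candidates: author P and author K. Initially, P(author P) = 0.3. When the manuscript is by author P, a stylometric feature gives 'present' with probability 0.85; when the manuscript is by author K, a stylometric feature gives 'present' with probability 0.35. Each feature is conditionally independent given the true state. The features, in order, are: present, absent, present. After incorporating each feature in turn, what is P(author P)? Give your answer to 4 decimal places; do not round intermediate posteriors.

0.3684

After 'present': P(author P) = 0.85·0.3000 / (0.85·0.3000 + 0.35·0.7000) ≈ 0.5100
After 'absent': P(author P) = 0.15·0.5100 / (0.15·0.5100 + 0.65·0.4900) ≈ 0.1937
After 'present': P(author P) = 0.85·0.1937 / (0.85·0.1937 + 0.35·0.8063) ≈ 0.3684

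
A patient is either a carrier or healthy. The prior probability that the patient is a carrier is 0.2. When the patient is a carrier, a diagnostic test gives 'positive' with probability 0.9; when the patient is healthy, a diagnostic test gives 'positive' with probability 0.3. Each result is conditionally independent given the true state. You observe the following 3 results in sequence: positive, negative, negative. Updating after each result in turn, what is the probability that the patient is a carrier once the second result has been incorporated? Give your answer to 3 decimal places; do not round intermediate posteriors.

0.097

Apply Bayes' rule sequentially, carrying P(carrier) forward.
After 'positive': P(carrier) = 0.9·0.2000 / (0.9·0.2000 + 0.3·0.8000) ≈ 0.4286
After 'negative': P(carrier) = 0.1·0.4286 / (0.1·0.4286 + 0.7·0.5714) ≈ 0.0968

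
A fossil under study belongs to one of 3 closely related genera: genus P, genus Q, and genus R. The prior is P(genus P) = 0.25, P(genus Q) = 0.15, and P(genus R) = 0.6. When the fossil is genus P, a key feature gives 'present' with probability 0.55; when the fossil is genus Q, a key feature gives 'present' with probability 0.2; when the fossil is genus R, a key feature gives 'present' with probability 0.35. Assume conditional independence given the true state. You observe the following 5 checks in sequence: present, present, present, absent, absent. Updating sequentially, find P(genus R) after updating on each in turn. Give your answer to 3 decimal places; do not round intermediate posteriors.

0.542

Each posterior becomes the prior for the next update.
After 'present': normaliser = 0.55·0.2500 + 0.2·0.1500 + 0.35·0.6000; P(genus P) ≈ 0.3642, P(genus Q) ≈ 0.0795, P(genus R) ≈ 0.5563
After 'present': normaliser = 0.55·0.3642 + 0.2·0.0795 + 0.35·0.5563; P(genus P) ≈ 0.4875, P(genus Q) ≈ 0.0387, P(genus R) ≈ 0.4738
After 'present': normaliser = 0.55·0.4875 + 0.2·0.0387 + 0.35·0.4738; P(genus P) ≈ 0.6070, P(genus Q) ≈ 0.0175, P(genus R) ≈ 0.3754
After 'absent': normaliser = 0.45·0.6070 + 0.8·0.0175 + 0.65·0.3754; P(genus P) ≈ 0.5142, P(genus Q) ≈ 0.0264, P(genus R) ≈ 0.4594
After 'absent': normaliser = 0.45·0.5142 + 0.8·0.0264 + 0.65·0.4594; P(genus P) ≈ 0.4199, P(genus Q) ≈ 0.0383, P(genus R) ≈ 0.5418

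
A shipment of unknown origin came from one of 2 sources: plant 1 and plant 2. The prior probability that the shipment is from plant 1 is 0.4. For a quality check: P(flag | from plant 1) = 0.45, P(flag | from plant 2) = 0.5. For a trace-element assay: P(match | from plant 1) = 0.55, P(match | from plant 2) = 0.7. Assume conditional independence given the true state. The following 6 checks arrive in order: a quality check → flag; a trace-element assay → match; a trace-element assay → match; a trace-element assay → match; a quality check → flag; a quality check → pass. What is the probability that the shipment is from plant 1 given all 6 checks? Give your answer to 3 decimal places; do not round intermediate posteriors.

0.224

After a quality check='flag': P(plant 1) = 0.45·0.4000 / (0.45·0.4000 + 0.5·0.6000) ≈ 0.3750
After a trace-element assay='match': P(plant 1) = 0.55·0.3750 / (0.55·0.3750 + 0.7·0.6250) ≈ 0.3204
After a trace-element assay='match': P(plant 1) = 0.55·0.3204 / (0.55·0.3204 + 0.7·0.6796) ≈ 0.2703
After a trace-element assay='match': P(plant 1) = 0.55·0.2703 / (0.55·0.2703 + 0.7·0.7297) ≈ 0.2254
After a quality check='flag': P(plant 1) = 0.45·0.2254 / (0.45·0.2254 + 0.5·0.7746) ≈ 0.2076
After a quality check='pass': P(plant 1) = 0.55·0.2076 / (0.55·0.2076 + 0.5·0.7924) ≈ 0.2237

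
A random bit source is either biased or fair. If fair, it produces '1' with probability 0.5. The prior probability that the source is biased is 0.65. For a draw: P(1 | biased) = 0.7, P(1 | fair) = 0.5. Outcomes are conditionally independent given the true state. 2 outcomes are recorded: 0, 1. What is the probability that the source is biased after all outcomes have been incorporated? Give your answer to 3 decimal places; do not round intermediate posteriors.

After '0': P(biased) = 0.3·0.6500 / (0.3·0.6500 + 0.5·0.3500) ≈ 0.5270
After '1': P(biased) = 0.7·0.5270 / (0.7·0.5270 + 0.5·0.4730) ≈ 0.6094

0.609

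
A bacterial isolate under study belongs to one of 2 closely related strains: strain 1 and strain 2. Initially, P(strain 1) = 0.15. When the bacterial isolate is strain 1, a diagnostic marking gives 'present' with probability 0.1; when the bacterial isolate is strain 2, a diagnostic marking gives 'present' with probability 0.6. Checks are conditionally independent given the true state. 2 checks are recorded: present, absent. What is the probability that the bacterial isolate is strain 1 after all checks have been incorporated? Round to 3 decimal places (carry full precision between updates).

After 'present': P(strain 1) = 0.1·0.1500 / (0.1·0.1500 + 0.6·0.8500) ≈ 0.0286
After 'absent': P(strain 1) = 0.9·0.0286 / (0.9·0.0286 + 0.4·0.9714) ≈ 0.0621

0.062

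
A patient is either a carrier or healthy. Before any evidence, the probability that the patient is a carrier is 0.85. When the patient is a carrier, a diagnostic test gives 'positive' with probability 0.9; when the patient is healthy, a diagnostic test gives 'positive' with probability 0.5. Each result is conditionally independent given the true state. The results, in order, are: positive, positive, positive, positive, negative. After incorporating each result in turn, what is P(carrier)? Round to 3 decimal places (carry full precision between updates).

0.922

Each posterior becomes the prior for the next update.
After 'positive': P(carrier) = 0.9·0.8500 / (0.9·0.8500 + 0.5·0.1500) ≈ 0.9107
After 'positive': P(carrier) = 0.9·0.9107 / (0.9·0.9107 + 0.5·0.0893) ≈ 0.9483
After 'positive': P(carrier) = 0.9·0.9483 / (0.9·0.9483 + 0.5·0.0517) ≈ 0.9706
After 'positive': P(carrier) = 0.9·0.9706 / (0.9·0.9706 + 0.5·0.0294) ≈ 0.9835
After 'negative': P(carrier) = 0.1·0.9835 / (0.1·0.9835 + 0.5·0.0165) ≈ 0.9225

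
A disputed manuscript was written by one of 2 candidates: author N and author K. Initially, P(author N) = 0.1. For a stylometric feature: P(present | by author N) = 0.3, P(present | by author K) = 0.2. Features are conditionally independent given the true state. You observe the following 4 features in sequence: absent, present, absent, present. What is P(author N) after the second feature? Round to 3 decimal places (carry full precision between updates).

0.127

Apply Bayes' rule sequentially, carrying P(author N) forward.
After 'absent': P(author N) = 0.7·0.1000 / (0.7·0.1000 + 0.8·0.9000) ≈ 0.0886
After 'present': P(author N) = 0.3·0.0886 / (0.3·0.0886 + 0.2·0.9114) ≈ 0.1273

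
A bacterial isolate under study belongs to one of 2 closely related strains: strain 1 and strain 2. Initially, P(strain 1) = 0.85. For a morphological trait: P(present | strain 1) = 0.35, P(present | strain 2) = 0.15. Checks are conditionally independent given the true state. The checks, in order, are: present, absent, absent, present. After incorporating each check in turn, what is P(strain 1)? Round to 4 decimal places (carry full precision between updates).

0.9475

Apply Bayes' rule sequentially, carrying P(strain 1) forward.
After 'present': P(strain 1) = 0.35·0.8500 / (0.35·0.8500 + 0.15·0.1500) ≈ 0.9297
After 'absent': P(strain 1) = 0.65·0.9297 / (0.65·0.9297 + 0.85·0.0703) ≈ 0.9100
After 'absent': P(strain 1) = 0.65·0.9100 / (0.65·0.9100 + 0.85·0.0900) ≈ 0.8855
After 'present': P(strain 1) = 0.35·0.8855 / (0.35·0.8855 + 0.15·0.1145) ≈ 0.9475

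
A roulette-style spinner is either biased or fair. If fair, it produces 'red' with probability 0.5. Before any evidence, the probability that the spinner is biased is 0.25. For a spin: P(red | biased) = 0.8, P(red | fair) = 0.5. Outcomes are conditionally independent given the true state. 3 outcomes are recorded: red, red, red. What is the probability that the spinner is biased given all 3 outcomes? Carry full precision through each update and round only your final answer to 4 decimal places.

After 'red': P(biased) = 0.8·0.2500 / (0.8·0.2500 + 0.5·0.7500) ≈ 0.3478
After 'red': P(biased) = 0.8·0.3478 / (0.8·0.3478 + 0.5·0.6522) ≈ 0.4604
After 'red': P(biased) = 0.8·0.4604 / (0.8·0.4604 + 0.5·0.5396) ≈ 0.5772

0.5772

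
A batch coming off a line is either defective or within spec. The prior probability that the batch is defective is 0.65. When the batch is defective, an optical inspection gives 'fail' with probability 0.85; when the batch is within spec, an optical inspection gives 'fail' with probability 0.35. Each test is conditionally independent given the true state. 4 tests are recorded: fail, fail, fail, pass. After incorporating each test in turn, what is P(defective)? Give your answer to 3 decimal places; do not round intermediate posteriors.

0.860

Each posterior becomes the prior for the next update.
After 'fail': P(defective) = 0.85·0.6500 / (0.85·0.6500 + 0.35·0.3500) ≈ 0.8185
After 'fail': P(defective) = 0.85·0.8185 / (0.85·0.8185 + 0.35·0.1815) ≈ 0.9163
After 'fail': P(defective) = 0.85·0.9163 / (0.85·0.9163 + 0.35·0.0837) ≈ 0.9638
After 'pass': P(defective) = 0.15·0.9638 / (0.15·0.9638 + 0.65·0.0362) ≈ 0.8599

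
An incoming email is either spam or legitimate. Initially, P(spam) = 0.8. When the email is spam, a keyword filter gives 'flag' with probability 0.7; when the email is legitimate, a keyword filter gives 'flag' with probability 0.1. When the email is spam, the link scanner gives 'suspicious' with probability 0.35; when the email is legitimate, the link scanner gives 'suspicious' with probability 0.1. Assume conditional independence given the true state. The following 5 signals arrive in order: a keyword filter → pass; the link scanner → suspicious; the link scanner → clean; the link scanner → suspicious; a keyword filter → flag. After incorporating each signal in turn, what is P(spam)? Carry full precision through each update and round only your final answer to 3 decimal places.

Apply Bayes' rule sequentially, carrying P(spam) forward.
After a keyword filter='pass': P(spam) = 0.3·0.8000 / (0.3·0.8000 + 0.9·0.2000) ≈ 0.5714
After the link scanner='suspicious': P(spam) = 0.35·0.5714 / (0.35·0.5714 + 0.1·0.4286) ≈ 0.8235
After the link scanner='clean': P(spam) = 0.65·0.8235 / (0.65·0.8235 + 0.9·0.1765) ≈ 0.7712
After the link scanner='suspicious': P(spam) = 0.35·0.7712 / (0.35·0.7712 + 0.1·0.2288) ≈ 0.9219
After a keyword filter='flag': P(spam) = 0.7·0.9219 / (0.7·0.9219 + 0.1·0.0781) ≈ 0.9880

0.988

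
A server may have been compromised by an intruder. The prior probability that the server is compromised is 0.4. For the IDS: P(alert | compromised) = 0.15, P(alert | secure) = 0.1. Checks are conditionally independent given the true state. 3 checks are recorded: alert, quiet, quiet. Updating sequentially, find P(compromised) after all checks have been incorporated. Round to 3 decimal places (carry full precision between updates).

After 'alert': P(compromised) = 0.15·0.4000 / (0.15·0.4000 + 0.1·0.6000) ≈ 0.5000
After 'quiet': P(compromised) = 0.85·0.5000 / (0.85·0.5000 + 0.9·0.5000) ≈ 0.4857
After 'quiet': P(compromised) = 0.85·0.4857 / (0.85·0.4857 + 0.9·0.5143) ≈ 0.4715

0.471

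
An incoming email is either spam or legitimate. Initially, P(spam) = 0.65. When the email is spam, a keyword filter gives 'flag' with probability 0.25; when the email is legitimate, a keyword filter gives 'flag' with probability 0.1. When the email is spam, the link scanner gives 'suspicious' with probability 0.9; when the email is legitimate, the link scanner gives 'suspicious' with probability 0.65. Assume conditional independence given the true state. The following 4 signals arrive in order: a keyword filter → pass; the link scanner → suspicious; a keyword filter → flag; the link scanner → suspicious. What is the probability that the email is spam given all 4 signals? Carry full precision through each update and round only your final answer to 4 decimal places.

0.8812

Apply Bayes' rule sequentially, carrying P(spam) forward.
After a keyword filter='pass': P(spam) = 0.75·0.6500 / (0.75·0.6500 + 0.9·0.3500) ≈ 0.6075
After the link scanner='suspicious': P(spam) = 0.9·0.6075 / (0.9·0.6075 + 0.65·0.3925) ≈ 0.6818
After a keyword filter='flag': P(spam) = 0.25·0.6818 / (0.25·0.6818 + 0.1·0.3182) ≈ 0.8427
After the link scanner='suspicious': P(spam) = 0.9·0.8427 / (0.9·0.8427 + 0.65·0.1573) ≈ 0.8812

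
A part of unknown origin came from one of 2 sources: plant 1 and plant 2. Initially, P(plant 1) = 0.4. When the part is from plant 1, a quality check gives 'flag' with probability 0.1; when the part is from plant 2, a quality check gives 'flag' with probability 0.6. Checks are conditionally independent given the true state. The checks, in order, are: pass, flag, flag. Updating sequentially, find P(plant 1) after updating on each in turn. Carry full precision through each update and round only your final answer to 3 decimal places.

0.040

After 'pass': P(plant 1) = 0.9·0.4000 / (0.9·0.4000 + 0.4·0.6000) ≈ 0.6000
After 'flag': P(plant 1) = 0.1·0.6000 / (0.1·0.6000 + 0.6·0.4000) ≈ 0.2000
After 'flag': P(plant 1) = 0.1·0.2000 / (0.1·0.2000 + 0.6·0.8000) ≈ 0.0400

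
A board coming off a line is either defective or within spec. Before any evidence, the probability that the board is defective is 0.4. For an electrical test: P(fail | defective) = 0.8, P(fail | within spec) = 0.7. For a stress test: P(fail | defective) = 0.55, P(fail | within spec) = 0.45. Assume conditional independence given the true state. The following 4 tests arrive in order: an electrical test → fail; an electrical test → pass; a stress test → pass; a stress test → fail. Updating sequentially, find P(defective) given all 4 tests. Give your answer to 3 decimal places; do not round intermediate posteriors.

0.337

Apply Bayes' rule sequentially, carrying P(defective) forward.
After an electrical test='fail': P(defective) = 0.8·0.4000 / (0.8·0.4000 + 0.7·0.6000) ≈ 0.4324
After an electrical test='pass': P(defective) = 0.2·0.4324 / (0.2·0.4324 + 0.3·0.5676) ≈ 0.3368
After a stress test='pass': P(defective) = 0.45·0.3368 / (0.45·0.3368 + 0.55·0.6632) ≈ 0.2936
After a stress test='fail': P(defective) = 0.55·0.2936 / (0.55·0.2936 + 0.45·0.7064) ≈ 0.3368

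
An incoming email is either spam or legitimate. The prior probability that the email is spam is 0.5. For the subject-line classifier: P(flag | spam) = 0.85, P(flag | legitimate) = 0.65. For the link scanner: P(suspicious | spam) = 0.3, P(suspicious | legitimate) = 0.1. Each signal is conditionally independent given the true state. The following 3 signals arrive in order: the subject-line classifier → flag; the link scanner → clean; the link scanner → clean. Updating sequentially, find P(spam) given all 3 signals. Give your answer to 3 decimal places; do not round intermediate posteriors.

0.442

After the subject-line classifier='flag': P(spam) = 0.85·0.5000 / (0.85·0.5000 + 0.65·0.5000) ≈ 0.5667
After the link scanner='clean': P(spam) = 0.7·0.5667 / (0.7·0.5667 + 0.9·0.4333) ≈ 0.5042
After the link scanner='clean': P(spam) = 0.7·0.5042 / (0.7·0.5042 + 0.9·0.4958) ≈ 0.4417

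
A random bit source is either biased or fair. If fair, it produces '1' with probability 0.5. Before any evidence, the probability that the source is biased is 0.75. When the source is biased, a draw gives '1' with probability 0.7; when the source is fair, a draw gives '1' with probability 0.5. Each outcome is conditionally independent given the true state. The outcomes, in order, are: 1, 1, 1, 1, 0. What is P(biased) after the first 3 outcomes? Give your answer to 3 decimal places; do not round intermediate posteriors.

0.892

Each posterior becomes the prior for the next update.
After '1': P(biased) = 0.7·0.7500 / (0.7·0.7500 + 0.5·0.2500) ≈ 0.8077
After '1': P(biased) = 0.7·0.8077 / (0.7·0.8077 + 0.5·0.1923) ≈ 0.8547
After '1': P(biased) = 0.7·0.8547 / (0.7·0.8547 + 0.5·0.1453) ≈ 0.8917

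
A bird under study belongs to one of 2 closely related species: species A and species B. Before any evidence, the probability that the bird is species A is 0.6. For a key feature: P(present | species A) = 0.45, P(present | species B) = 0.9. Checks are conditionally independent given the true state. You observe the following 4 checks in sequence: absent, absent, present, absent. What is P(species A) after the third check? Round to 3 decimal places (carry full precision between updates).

After 'absent': P(species A) = 0.55·0.6000 / (0.55·0.6000 + 0.1·0.4000) ≈ 0.8919
After 'absent': P(species A) = 0.55·0.8919 / (0.55·0.8919 + 0.1·0.1081) ≈ 0.9784
After 'present': P(species A) = 0.45·0.9784 / (0.45·0.9784 + 0.9·0.0216) ≈ 0.9578

0.958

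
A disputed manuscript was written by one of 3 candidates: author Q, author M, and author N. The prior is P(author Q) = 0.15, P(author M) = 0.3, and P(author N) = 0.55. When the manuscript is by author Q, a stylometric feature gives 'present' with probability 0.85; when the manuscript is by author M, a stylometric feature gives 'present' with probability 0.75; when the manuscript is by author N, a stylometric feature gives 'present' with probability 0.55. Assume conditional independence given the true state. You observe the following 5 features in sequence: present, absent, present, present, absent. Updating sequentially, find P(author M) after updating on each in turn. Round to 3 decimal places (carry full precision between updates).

After 'present': normaliser = 0.85·0.1500 + 0.75·0.3000 + 0.55·0.5500; P(author Q) ≈ 0.1947, P(author M) ≈ 0.3435, P(author N) ≈ 0.4618
After 'absent': normaliser = 0.15·0.1947 + 0.25·0.3435 + 0.45·0.4618; P(author Q) ≈ 0.0904, P(author M) ≈ 0.2660, P(author N) ≈ 0.6436
After 'present': normaliser = 0.85·0.0904 + 0.75·0.2660 + 0.55·0.6436; P(author Q) ≈ 0.1219, P(author M) ≈ 0.3165, P(author N) ≈ 0.5616
After 'present': normaliser = 0.85·0.1219 + 0.75·0.3165 + 0.55·0.5616; P(author Q) ≈ 0.1595, P(author M) ≈ 0.3652, P(author N) ≈ 0.4753
After 'absent': normaliser = 0.15·0.1595 + 0.25·0.3652 + 0.45·0.4753; P(author Q) ≈ 0.0727, P(author M) ≈ 0.2774, P(author N) ≈ 0.6499

0.277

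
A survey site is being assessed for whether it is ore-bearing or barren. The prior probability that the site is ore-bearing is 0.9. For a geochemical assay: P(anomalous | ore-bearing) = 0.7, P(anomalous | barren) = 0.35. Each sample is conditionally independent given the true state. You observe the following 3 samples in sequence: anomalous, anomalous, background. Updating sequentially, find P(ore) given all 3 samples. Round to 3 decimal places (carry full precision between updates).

After 'anomalous': P(ore) = 0.7·0.9000 / (0.7·0.9000 + 0.35·0.1000) ≈ 0.9474
After 'anomalous': P(ore) = 0.7·0.9474 / (0.7·0.9474 + 0.35·0.0526) ≈ 0.9730
After 'background': P(ore) = 0.3·0.9730 / (0.3·0.9730 + 0.65·0.0270) ≈ 0.9432

0.943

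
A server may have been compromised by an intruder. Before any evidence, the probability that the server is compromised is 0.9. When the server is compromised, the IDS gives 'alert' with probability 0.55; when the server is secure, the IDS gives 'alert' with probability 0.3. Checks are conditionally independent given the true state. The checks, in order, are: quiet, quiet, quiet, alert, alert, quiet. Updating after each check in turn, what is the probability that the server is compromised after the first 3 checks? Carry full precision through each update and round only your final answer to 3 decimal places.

After 'quiet': P(compromised) = 0.45·0.9000 / (0.45·0.9000 + 0.7·0.1000) ≈ 0.8526
After 'quiet': P(compromised) = 0.45·0.8526 / (0.45·0.8526 + 0.7·0.1474) ≈ 0.7881
After 'quiet': P(compromised) = 0.45·0.7881 / (0.45·0.7881 + 0.7·0.2119) ≈ 0.7051

0.705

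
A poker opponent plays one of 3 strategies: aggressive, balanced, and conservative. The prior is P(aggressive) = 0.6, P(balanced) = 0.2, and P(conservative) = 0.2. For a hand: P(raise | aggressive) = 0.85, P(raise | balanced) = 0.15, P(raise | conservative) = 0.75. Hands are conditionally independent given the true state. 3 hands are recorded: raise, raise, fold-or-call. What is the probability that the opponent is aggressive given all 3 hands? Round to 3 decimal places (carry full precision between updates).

0.671

After 'raise': normaliser = 0.85·0.6000 + 0.15·0.2000 + 0.75·0.2000; P(aggressive) ≈ 0.7391, P(balanced) ≈ 0.0435, P(conservative) ≈ 0.2174
After 'raise': normaliser = 0.85·0.7391 + 0.15·0.0435 + 0.75·0.2174; P(aggressive) ≈ 0.7875, P(balanced) ≈ 0.0082, P(conservative) ≈ 0.2044
After 'fold-or-call': normaliser = 0.15·0.7875 + 0.85·0.0082 + 0.25·0.2044; P(aggressive) ≈ 0.6705, P(balanced) ≈ 0.0394, P(conservative) ≈ 0.2900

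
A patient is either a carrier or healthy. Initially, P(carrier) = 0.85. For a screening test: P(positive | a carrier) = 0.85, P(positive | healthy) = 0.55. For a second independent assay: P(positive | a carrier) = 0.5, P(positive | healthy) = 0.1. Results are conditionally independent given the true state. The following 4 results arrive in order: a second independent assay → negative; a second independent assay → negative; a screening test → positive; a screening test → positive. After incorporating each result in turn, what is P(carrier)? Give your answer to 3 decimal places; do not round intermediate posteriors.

After a second independent assay='negative': P(carrier) = 0.5·0.8500 / (0.5·0.8500 + 0.9·0.1500) ≈ 0.7589
After a second independent assay='negative': P(carrier) = 0.5·0.7589 / (0.5·0.7589 + 0.9·0.2411) ≈ 0.6362
After a screening test='positive': P(carrier) = 0.85·0.6362 / (0.85·0.6362 + 0.55·0.3638) ≈ 0.7299
After a screening test='positive': P(carrier) = 0.85·0.7299 / (0.85·0.7299 + 0.55·0.2701) ≈ 0.8068

0.807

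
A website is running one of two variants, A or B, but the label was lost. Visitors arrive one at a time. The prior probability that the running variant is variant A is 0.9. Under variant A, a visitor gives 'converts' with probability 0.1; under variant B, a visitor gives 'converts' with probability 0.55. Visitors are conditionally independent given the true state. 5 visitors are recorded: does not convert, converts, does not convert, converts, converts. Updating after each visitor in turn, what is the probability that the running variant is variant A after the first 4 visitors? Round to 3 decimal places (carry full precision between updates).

Apply Bayes' rule sequentially, carrying P(A) forward.
After 'does not convert': P(A) = 0.9·0.9000 / (0.9·0.9000 + 0.45·0.1000) ≈ 0.9474
After 'converts': P(A) = 0.1·0.9474 / (0.1·0.9474 + 0.55·0.0526) ≈ 0.7660
After 'does not convert': P(A) = 0.9·0.7660 / (0.9·0.7660 + 0.45·0.2340) ≈ 0.8675
After 'converts': P(A) = 0.1·0.8675 / (0.1·0.8675 + 0.55·0.1325) ≈ 0.5434

0.543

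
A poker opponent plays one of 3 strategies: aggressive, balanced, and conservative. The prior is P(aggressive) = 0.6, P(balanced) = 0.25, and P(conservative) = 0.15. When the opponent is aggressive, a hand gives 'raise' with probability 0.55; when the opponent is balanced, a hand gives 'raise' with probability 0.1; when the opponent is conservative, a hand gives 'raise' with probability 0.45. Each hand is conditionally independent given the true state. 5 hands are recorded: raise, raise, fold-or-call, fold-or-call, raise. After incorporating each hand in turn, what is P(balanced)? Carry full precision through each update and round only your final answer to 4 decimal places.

After 'raise': normaliser = 0.55·0.6000 + 0.1·0.2500 + 0.45·0.1500; P(aggressive) ≈ 0.7811, P(balanced) ≈ 0.0592, P(conservative) ≈ 0.1598
After 'raise': normaliser = 0.55·0.7811 + 0.1·0.0592 + 0.45·0.1598; P(aggressive) ≈ 0.8466, P(balanced) ≈ 0.0117, P(conservative) ≈ 0.1417
After 'fold-or-call': normaliser = 0.45·0.8466 + 0.9·0.0117 + 0.55·0.1417; P(aggressive) ≈ 0.8116, P(balanced) ≈ 0.0224, P(conservative) ≈ 0.1660
After 'fold-or-call': normaliser = 0.45·0.8116 + 0.9·0.0224 + 0.55·0.1660; P(aggressive) ≈ 0.7662, P(balanced) ≈ 0.0422, P(conservative) ≈ 0.1916
After 'raise': normaliser = 0.55·0.7662 + 0.1·0.0422 + 0.45·0.1916; P(aggressive) ≈ 0.8233, P(balanced) ≈ 0.0082, P(conservative) ≈ 0.1684

0.0082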